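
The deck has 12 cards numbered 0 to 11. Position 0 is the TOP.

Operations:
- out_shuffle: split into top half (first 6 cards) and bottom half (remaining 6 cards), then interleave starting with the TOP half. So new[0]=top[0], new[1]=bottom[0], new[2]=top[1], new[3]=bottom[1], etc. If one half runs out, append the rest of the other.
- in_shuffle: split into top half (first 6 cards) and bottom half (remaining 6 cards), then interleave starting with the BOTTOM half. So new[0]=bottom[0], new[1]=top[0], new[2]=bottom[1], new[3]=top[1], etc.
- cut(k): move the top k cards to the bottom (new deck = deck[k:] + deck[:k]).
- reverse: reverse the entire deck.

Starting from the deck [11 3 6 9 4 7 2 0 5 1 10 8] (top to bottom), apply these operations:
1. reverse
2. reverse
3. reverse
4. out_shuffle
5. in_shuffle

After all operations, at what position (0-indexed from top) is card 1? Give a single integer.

Answer: 9

Derivation:
After op 1 (reverse): [8 10 1 5 0 2 7 4 9 6 3 11]
After op 2 (reverse): [11 3 6 9 4 7 2 0 5 1 10 8]
After op 3 (reverse): [8 10 1 5 0 2 7 4 9 6 3 11]
After op 4 (out_shuffle): [8 7 10 4 1 9 5 6 0 3 2 11]
After op 5 (in_shuffle): [5 8 6 7 0 10 3 4 2 1 11 9]
Card 1 is at position 9.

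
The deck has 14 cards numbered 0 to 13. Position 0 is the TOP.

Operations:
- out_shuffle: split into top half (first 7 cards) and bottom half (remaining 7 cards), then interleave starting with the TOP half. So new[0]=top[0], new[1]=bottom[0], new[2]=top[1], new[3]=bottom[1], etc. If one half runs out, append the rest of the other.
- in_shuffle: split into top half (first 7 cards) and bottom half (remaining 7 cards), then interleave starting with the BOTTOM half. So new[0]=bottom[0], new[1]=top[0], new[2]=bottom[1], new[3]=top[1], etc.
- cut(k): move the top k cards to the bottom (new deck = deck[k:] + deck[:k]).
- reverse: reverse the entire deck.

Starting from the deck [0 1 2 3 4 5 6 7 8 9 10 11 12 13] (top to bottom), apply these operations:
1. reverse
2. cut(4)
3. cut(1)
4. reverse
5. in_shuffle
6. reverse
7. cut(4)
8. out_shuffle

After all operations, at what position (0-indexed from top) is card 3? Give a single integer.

Answer: 1

Derivation:
After op 1 (reverse): [13 12 11 10 9 8 7 6 5 4 3 2 1 0]
After op 2 (cut(4)): [9 8 7 6 5 4 3 2 1 0 13 12 11 10]
After op 3 (cut(1)): [8 7 6 5 4 3 2 1 0 13 12 11 10 9]
After op 4 (reverse): [9 10 11 12 13 0 1 2 3 4 5 6 7 8]
After op 5 (in_shuffle): [2 9 3 10 4 11 5 12 6 13 7 0 8 1]
After op 6 (reverse): [1 8 0 7 13 6 12 5 11 4 10 3 9 2]
After op 7 (cut(4)): [13 6 12 5 11 4 10 3 9 2 1 8 0 7]
After op 8 (out_shuffle): [13 3 6 9 12 2 5 1 11 8 4 0 10 7]
Card 3 is at position 1.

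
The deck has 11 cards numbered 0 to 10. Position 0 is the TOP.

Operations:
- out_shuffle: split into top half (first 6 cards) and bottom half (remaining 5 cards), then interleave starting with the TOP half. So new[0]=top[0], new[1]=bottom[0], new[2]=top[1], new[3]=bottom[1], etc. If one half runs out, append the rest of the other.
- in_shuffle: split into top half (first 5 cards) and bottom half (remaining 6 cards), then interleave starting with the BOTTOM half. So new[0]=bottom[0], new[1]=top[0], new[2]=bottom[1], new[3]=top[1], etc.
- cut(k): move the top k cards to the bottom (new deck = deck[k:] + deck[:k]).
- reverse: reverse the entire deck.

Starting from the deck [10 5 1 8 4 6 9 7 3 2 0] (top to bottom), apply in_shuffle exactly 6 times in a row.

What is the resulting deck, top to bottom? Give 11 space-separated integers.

After op 1 (in_shuffle): [6 10 9 5 7 1 3 8 2 4 0]
After op 2 (in_shuffle): [1 6 3 10 8 9 2 5 4 7 0]
After op 3 (in_shuffle): [9 1 2 6 5 3 4 10 7 8 0]
After op 4 (in_shuffle): [3 9 4 1 10 2 7 6 8 5 0]
After op 5 (in_shuffle): [2 3 7 9 6 4 8 1 5 10 0]
After op 6 (in_shuffle): [4 2 8 3 1 7 5 9 10 6 0]

Answer: 4 2 8 3 1 7 5 9 10 6 0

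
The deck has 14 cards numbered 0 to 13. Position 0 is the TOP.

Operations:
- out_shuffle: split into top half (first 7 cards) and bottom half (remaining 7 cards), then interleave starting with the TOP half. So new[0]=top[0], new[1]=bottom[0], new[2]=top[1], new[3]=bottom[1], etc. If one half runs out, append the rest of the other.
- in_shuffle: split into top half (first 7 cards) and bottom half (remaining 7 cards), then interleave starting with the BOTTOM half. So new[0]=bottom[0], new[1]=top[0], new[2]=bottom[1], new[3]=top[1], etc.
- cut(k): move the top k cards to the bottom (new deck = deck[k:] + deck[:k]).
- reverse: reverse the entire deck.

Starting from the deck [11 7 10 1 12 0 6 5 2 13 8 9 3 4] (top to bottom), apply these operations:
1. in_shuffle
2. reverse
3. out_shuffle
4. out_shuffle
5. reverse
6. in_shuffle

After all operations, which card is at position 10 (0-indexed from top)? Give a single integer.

After op 1 (in_shuffle): [5 11 2 7 13 10 8 1 9 12 3 0 4 6]
After op 2 (reverse): [6 4 0 3 12 9 1 8 10 13 7 2 11 5]
After op 3 (out_shuffle): [6 8 4 10 0 13 3 7 12 2 9 11 1 5]
After op 4 (out_shuffle): [6 7 8 12 4 2 10 9 0 11 13 1 3 5]
After op 5 (reverse): [5 3 1 13 11 0 9 10 2 4 12 8 7 6]
After op 6 (in_shuffle): [10 5 2 3 4 1 12 13 8 11 7 0 6 9]
Position 10: card 7.

Answer: 7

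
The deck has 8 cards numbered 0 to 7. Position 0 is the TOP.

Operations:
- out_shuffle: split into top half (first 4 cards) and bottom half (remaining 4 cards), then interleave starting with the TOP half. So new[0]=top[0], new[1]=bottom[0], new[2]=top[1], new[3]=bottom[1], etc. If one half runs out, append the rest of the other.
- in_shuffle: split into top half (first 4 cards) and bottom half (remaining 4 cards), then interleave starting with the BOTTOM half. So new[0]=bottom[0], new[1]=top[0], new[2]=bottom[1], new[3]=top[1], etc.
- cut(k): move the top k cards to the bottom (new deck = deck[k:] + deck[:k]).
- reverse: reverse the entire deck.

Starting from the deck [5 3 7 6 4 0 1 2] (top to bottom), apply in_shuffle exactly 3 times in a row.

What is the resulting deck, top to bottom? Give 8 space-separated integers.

After op 1 (in_shuffle): [4 5 0 3 1 7 2 6]
After op 2 (in_shuffle): [1 4 7 5 2 0 6 3]
After op 3 (in_shuffle): [2 1 0 4 6 7 3 5]

Answer: 2 1 0 4 6 7 3 5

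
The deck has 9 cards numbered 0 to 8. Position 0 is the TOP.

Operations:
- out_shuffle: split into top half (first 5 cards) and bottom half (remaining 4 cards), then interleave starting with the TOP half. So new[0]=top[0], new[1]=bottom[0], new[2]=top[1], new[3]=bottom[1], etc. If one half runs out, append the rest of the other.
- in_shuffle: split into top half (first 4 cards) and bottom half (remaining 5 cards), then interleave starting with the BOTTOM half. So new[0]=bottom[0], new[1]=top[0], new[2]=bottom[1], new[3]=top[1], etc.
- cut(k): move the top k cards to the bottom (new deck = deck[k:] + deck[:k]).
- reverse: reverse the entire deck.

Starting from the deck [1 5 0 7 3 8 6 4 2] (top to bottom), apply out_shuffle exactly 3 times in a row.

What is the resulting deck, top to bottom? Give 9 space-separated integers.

After op 1 (out_shuffle): [1 8 5 6 0 4 7 2 3]
After op 2 (out_shuffle): [1 4 8 7 5 2 6 3 0]
After op 3 (out_shuffle): [1 2 4 6 8 3 7 0 5]

Answer: 1 2 4 6 8 3 7 0 5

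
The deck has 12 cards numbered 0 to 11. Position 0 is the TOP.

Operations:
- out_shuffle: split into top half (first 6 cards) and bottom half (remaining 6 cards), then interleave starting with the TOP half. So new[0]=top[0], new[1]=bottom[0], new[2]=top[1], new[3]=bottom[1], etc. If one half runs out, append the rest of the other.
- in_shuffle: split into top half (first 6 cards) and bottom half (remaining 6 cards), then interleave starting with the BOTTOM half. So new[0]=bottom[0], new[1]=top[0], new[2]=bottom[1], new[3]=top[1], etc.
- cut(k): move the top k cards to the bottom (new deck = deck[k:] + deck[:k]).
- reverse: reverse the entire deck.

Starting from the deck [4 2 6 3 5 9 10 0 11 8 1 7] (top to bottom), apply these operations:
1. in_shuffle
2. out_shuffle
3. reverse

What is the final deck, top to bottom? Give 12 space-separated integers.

After op 1 (in_shuffle): [10 4 0 2 11 6 8 3 1 5 7 9]
After op 2 (out_shuffle): [10 8 4 3 0 1 2 5 11 7 6 9]
After op 3 (reverse): [9 6 7 11 5 2 1 0 3 4 8 10]

Answer: 9 6 7 11 5 2 1 0 3 4 8 10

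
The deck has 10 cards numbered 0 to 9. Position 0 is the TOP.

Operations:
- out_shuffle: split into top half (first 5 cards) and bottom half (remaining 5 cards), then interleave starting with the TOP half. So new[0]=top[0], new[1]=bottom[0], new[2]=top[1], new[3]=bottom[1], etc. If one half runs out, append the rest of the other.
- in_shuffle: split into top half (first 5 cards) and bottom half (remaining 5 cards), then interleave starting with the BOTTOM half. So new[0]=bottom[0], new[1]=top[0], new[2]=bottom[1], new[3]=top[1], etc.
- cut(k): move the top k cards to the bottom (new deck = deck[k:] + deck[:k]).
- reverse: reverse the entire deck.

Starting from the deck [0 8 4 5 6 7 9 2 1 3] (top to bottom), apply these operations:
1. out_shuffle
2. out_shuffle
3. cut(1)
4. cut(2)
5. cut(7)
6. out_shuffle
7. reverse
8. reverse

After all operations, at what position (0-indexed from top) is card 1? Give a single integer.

Answer: 1

Derivation:
After op 1 (out_shuffle): [0 7 8 9 4 2 5 1 6 3]
After op 2 (out_shuffle): [0 2 7 5 8 1 9 6 4 3]
After op 3 (cut(1)): [2 7 5 8 1 9 6 4 3 0]
After op 4 (cut(2)): [5 8 1 9 6 4 3 0 2 7]
After op 5 (cut(7)): [0 2 7 5 8 1 9 6 4 3]
After op 6 (out_shuffle): [0 1 2 9 7 6 5 4 8 3]
After op 7 (reverse): [3 8 4 5 6 7 9 2 1 0]
After op 8 (reverse): [0 1 2 9 7 6 5 4 8 3]
Card 1 is at position 1.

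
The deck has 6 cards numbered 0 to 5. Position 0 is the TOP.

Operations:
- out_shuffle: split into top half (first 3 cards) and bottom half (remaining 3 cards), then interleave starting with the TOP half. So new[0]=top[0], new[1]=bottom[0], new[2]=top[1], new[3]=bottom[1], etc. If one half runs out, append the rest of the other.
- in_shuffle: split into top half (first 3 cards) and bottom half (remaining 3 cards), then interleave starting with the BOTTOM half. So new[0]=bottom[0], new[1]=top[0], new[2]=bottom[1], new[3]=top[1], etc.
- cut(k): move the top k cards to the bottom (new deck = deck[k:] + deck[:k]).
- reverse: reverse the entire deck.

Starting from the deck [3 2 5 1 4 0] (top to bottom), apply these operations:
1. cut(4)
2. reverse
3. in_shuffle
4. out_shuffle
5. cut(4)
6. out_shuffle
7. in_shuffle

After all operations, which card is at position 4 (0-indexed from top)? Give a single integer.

Answer: 4

Derivation:
After op 1 (cut(4)): [4 0 3 2 5 1]
After op 2 (reverse): [1 5 2 3 0 4]
After op 3 (in_shuffle): [3 1 0 5 4 2]
After op 4 (out_shuffle): [3 5 1 4 0 2]
After op 5 (cut(4)): [0 2 3 5 1 4]
After op 6 (out_shuffle): [0 5 2 1 3 4]
After op 7 (in_shuffle): [1 0 3 5 4 2]
Position 4: card 4.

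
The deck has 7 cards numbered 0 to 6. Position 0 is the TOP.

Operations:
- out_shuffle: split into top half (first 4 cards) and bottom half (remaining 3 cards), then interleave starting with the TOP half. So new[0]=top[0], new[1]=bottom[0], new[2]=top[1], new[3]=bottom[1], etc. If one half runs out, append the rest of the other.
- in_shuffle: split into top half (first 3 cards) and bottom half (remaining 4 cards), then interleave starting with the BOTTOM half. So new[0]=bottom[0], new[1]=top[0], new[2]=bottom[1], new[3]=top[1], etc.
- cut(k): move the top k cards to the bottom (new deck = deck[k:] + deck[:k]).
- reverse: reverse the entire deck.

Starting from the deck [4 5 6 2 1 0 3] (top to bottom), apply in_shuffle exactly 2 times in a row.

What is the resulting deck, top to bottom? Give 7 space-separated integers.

After op 1 (in_shuffle): [2 4 1 5 0 6 3]
After op 2 (in_shuffle): [5 2 0 4 6 1 3]

Answer: 5 2 0 4 6 1 3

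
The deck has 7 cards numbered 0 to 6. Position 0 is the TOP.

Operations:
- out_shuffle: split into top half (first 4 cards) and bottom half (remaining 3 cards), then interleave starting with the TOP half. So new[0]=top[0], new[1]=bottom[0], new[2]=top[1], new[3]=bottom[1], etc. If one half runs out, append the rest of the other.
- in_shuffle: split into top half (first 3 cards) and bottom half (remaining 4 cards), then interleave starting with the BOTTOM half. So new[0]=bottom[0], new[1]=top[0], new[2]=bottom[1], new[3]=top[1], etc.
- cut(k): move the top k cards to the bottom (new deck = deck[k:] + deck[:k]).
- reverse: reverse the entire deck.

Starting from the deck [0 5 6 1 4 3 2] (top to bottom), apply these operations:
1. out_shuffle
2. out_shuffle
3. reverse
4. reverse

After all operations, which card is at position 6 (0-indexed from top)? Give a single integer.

Answer: 3

Derivation:
After op 1 (out_shuffle): [0 4 5 3 6 2 1]
After op 2 (out_shuffle): [0 6 4 2 5 1 3]
After op 3 (reverse): [3 1 5 2 4 6 0]
After op 4 (reverse): [0 6 4 2 5 1 3]
Position 6: card 3.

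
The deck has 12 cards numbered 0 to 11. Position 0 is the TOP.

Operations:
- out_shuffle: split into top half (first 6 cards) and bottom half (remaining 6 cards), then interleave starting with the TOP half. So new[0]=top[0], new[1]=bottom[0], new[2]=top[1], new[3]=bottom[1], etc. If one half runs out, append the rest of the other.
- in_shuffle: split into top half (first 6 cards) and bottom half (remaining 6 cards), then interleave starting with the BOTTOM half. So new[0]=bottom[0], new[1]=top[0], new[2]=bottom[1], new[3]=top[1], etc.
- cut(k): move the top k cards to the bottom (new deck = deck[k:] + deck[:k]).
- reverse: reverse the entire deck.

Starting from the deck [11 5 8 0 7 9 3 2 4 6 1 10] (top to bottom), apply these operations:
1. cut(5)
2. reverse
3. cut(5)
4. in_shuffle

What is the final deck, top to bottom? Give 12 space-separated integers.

Answer: 9 10 7 1 0 6 8 4 5 2 11 3

Derivation:
After op 1 (cut(5)): [9 3 2 4 6 1 10 11 5 8 0 7]
After op 2 (reverse): [7 0 8 5 11 10 1 6 4 2 3 9]
After op 3 (cut(5)): [10 1 6 4 2 3 9 7 0 8 5 11]
After op 4 (in_shuffle): [9 10 7 1 0 6 8 4 5 2 11 3]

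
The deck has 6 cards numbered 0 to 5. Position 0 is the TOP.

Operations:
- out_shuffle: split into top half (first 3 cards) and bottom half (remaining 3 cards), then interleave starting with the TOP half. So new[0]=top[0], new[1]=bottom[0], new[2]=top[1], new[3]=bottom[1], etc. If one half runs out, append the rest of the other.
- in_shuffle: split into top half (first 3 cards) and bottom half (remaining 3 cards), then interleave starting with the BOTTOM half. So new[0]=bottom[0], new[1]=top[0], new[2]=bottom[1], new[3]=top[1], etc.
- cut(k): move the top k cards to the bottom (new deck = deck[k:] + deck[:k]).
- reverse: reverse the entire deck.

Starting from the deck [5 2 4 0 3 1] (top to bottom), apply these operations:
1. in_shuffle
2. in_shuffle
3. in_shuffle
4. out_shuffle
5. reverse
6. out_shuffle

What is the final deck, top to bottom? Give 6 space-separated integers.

After op 1 (in_shuffle): [0 5 3 2 1 4]
After op 2 (in_shuffle): [2 0 1 5 4 3]
After op 3 (in_shuffle): [5 2 4 0 3 1]
After op 4 (out_shuffle): [5 0 2 3 4 1]
After op 5 (reverse): [1 4 3 2 0 5]
After op 6 (out_shuffle): [1 2 4 0 3 5]

Answer: 1 2 4 0 3 5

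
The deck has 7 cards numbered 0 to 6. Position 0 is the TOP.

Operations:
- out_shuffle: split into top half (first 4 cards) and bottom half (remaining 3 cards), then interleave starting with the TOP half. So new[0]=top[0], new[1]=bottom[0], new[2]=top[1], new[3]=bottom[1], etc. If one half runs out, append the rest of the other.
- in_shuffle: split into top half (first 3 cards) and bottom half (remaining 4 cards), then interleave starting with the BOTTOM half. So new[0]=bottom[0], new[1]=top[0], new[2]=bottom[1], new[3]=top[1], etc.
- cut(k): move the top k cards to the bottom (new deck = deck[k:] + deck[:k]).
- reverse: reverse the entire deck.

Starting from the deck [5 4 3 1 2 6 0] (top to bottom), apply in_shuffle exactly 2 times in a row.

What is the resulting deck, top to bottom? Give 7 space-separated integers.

After op 1 (in_shuffle): [1 5 2 4 6 3 0]
After op 2 (in_shuffle): [4 1 6 5 3 2 0]

Answer: 4 1 6 5 3 2 0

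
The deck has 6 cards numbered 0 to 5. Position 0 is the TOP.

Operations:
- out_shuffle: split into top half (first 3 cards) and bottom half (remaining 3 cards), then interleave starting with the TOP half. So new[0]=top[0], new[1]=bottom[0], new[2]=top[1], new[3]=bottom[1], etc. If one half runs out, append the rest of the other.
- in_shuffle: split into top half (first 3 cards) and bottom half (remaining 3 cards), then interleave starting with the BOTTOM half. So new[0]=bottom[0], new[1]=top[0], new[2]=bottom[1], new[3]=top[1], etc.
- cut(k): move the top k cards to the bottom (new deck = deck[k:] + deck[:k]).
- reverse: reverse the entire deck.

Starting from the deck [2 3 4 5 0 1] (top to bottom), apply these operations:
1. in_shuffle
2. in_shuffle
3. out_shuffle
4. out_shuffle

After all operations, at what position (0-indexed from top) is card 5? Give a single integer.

Answer: 4

Derivation:
After op 1 (in_shuffle): [5 2 0 3 1 4]
After op 2 (in_shuffle): [3 5 1 2 4 0]
After op 3 (out_shuffle): [3 2 5 4 1 0]
After op 4 (out_shuffle): [3 4 2 1 5 0]
Card 5 is at position 4.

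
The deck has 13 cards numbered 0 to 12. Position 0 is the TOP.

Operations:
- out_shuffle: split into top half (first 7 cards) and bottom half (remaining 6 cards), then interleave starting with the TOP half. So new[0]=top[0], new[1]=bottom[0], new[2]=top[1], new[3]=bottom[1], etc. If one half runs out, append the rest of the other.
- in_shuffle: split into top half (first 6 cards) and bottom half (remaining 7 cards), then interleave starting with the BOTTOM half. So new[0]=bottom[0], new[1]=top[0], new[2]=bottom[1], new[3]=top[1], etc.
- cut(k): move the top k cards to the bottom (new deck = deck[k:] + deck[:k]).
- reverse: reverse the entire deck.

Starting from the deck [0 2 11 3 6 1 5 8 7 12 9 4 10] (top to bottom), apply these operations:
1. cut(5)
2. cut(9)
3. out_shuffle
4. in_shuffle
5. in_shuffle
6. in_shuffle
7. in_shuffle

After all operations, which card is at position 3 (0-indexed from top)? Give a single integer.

Answer: 10

Derivation:
After op 1 (cut(5)): [1 5 8 7 12 9 4 10 0 2 11 3 6]
After op 2 (cut(9)): [2 11 3 6 1 5 8 7 12 9 4 10 0]
After op 3 (out_shuffle): [2 7 11 12 3 9 6 4 1 10 5 0 8]
After op 4 (in_shuffle): [6 2 4 7 1 11 10 12 5 3 0 9 8]
After op 5 (in_shuffle): [10 6 12 2 5 4 3 7 0 1 9 11 8]
After op 6 (in_shuffle): [3 10 7 6 0 12 1 2 9 5 11 4 8]
After op 7 (in_shuffle): [1 3 2 10 9 7 5 6 11 0 4 12 8]
Position 3: card 10.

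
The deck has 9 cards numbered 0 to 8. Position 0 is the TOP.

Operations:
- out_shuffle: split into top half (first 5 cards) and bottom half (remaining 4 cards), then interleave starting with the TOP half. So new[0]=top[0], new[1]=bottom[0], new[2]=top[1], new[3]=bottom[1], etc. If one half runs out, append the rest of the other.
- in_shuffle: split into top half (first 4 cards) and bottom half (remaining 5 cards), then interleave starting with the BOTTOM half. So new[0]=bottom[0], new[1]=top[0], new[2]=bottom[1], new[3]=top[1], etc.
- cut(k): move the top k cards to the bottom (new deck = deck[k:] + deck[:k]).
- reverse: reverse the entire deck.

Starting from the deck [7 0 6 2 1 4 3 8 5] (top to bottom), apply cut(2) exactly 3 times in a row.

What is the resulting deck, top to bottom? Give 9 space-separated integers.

Answer: 3 8 5 7 0 6 2 1 4

Derivation:
After op 1 (cut(2)): [6 2 1 4 3 8 5 7 0]
After op 2 (cut(2)): [1 4 3 8 5 7 0 6 2]
After op 3 (cut(2)): [3 8 5 7 0 6 2 1 4]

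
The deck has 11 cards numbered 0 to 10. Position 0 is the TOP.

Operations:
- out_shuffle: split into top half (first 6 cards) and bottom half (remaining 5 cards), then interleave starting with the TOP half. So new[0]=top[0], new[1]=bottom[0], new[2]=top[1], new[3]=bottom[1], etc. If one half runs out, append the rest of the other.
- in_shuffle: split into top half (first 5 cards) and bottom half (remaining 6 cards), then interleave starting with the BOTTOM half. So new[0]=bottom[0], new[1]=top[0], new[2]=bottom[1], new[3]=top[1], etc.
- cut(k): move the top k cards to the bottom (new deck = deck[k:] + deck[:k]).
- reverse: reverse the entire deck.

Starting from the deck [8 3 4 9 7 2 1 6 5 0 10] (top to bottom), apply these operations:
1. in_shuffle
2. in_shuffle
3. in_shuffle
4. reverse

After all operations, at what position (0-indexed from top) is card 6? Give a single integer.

Answer: 2

Derivation:
After op 1 (in_shuffle): [2 8 1 3 6 4 5 9 0 7 10]
After op 2 (in_shuffle): [4 2 5 8 9 1 0 3 7 6 10]
After op 3 (in_shuffle): [1 4 0 2 3 5 7 8 6 9 10]
After op 4 (reverse): [10 9 6 8 7 5 3 2 0 4 1]
Card 6 is at position 2.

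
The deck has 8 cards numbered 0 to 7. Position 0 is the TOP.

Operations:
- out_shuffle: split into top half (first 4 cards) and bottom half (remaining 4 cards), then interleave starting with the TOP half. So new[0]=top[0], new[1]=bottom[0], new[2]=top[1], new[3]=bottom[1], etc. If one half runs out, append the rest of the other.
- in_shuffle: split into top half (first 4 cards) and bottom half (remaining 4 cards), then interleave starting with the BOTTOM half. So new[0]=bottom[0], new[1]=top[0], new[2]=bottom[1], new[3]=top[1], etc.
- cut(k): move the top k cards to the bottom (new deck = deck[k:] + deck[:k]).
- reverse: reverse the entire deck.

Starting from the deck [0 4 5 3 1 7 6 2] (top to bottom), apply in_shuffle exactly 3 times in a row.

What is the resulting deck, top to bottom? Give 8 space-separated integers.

Answer: 2 6 7 1 3 5 4 0

Derivation:
After op 1 (in_shuffle): [1 0 7 4 6 5 2 3]
After op 2 (in_shuffle): [6 1 5 0 2 7 3 4]
After op 3 (in_shuffle): [2 6 7 1 3 5 4 0]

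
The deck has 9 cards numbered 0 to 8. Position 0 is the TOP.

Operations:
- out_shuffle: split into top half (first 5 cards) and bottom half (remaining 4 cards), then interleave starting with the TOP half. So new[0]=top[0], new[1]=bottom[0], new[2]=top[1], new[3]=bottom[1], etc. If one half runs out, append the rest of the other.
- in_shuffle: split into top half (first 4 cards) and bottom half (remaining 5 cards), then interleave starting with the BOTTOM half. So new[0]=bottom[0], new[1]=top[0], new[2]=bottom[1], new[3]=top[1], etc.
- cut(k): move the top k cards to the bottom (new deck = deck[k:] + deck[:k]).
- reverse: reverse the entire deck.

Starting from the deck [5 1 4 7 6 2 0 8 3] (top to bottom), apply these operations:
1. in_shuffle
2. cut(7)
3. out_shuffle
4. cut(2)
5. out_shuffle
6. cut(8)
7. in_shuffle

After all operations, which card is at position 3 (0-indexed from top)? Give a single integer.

Answer: 3

Derivation:
After op 1 (in_shuffle): [6 5 2 1 0 4 8 7 3]
After op 2 (cut(7)): [7 3 6 5 2 1 0 4 8]
After op 3 (out_shuffle): [7 1 3 0 6 4 5 8 2]
After op 4 (cut(2)): [3 0 6 4 5 8 2 7 1]
After op 5 (out_shuffle): [3 8 0 2 6 7 4 1 5]
After op 6 (cut(8)): [5 3 8 0 2 6 7 4 1]
After op 7 (in_shuffle): [2 5 6 3 7 8 4 0 1]
Position 3: card 3.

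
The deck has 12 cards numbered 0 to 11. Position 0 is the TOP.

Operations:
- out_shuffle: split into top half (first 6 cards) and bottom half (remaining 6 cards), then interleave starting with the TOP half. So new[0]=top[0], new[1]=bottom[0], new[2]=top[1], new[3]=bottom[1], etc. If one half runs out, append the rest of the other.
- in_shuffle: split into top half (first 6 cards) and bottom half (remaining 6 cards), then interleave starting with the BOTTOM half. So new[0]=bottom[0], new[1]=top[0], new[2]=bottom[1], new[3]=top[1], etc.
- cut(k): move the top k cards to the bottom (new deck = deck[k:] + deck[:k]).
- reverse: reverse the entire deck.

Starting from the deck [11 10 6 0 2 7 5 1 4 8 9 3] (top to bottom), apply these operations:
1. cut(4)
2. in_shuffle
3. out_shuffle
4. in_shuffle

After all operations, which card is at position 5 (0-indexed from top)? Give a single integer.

After op 1 (cut(4)): [2 7 5 1 4 8 9 3 11 10 6 0]
After op 2 (in_shuffle): [9 2 3 7 11 5 10 1 6 4 0 8]
After op 3 (out_shuffle): [9 10 2 1 3 6 7 4 11 0 5 8]
After op 4 (in_shuffle): [7 9 4 10 11 2 0 1 5 3 8 6]
Position 5: card 2.

Answer: 2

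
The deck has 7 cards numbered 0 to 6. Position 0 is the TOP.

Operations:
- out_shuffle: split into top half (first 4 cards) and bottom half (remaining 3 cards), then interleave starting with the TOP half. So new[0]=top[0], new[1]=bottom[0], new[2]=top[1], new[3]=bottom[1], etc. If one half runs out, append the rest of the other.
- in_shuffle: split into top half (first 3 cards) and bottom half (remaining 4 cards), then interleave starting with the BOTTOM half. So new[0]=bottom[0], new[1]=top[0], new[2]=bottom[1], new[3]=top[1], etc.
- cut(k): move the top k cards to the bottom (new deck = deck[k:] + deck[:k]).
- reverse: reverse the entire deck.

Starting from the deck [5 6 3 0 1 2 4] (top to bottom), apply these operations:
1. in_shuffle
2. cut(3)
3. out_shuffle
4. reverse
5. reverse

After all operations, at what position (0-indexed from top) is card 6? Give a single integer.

Answer: 0

Derivation:
After op 1 (in_shuffle): [0 5 1 6 2 3 4]
After op 2 (cut(3)): [6 2 3 4 0 5 1]
After op 3 (out_shuffle): [6 0 2 5 3 1 4]
After op 4 (reverse): [4 1 3 5 2 0 6]
After op 5 (reverse): [6 0 2 5 3 1 4]
Card 6 is at position 0.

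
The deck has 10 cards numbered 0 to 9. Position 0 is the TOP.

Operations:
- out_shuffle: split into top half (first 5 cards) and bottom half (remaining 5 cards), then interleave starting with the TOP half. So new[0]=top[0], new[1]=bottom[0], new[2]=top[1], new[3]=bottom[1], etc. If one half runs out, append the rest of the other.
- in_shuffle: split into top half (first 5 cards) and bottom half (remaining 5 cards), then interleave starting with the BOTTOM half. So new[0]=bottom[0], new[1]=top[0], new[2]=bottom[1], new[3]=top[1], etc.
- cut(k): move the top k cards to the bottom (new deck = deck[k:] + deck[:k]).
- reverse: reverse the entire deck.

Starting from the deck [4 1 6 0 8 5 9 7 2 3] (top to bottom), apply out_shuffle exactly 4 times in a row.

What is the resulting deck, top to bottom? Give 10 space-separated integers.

After op 1 (out_shuffle): [4 5 1 9 6 7 0 2 8 3]
After op 2 (out_shuffle): [4 7 5 0 1 2 9 8 6 3]
After op 3 (out_shuffle): [4 2 7 9 5 8 0 6 1 3]
After op 4 (out_shuffle): [4 8 2 0 7 6 9 1 5 3]

Answer: 4 8 2 0 7 6 9 1 5 3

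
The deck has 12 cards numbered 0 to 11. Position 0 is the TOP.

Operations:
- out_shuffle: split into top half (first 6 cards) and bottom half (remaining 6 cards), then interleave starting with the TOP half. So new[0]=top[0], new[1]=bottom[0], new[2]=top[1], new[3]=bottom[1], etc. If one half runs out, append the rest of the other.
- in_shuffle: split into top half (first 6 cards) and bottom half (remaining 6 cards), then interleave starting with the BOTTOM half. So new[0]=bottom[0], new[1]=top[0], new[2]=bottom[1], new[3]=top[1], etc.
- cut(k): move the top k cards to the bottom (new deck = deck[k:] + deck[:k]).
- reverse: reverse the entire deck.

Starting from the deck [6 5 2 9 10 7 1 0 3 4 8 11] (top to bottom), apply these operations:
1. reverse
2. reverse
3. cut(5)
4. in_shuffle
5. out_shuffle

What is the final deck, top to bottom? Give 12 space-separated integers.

Answer: 11 2 7 3 6 9 1 4 5 10 0 8

Derivation:
After op 1 (reverse): [11 8 4 3 0 1 7 10 9 2 5 6]
After op 2 (reverse): [6 5 2 9 10 7 1 0 3 4 8 11]
After op 3 (cut(5)): [7 1 0 3 4 8 11 6 5 2 9 10]
After op 4 (in_shuffle): [11 7 6 1 5 0 2 3 9 4 10 8]
After op 5 (out_shuffle): [11 2 7 3 6 9 1 4 5 10 0 8]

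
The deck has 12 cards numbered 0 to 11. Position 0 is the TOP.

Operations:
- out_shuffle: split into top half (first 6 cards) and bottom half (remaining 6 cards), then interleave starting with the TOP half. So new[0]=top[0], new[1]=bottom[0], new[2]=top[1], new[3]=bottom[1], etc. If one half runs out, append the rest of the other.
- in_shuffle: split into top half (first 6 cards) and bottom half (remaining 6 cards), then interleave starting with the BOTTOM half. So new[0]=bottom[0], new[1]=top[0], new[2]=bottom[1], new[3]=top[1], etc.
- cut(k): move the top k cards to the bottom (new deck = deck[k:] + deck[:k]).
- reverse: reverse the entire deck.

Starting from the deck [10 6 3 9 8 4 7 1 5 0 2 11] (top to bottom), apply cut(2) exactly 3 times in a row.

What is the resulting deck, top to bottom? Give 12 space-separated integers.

After op 1 (cut(2)): [3 9 8 4 7 1 5 0 2 11 10 6]
After op 2 (cut(2)): [8 4 7 1 5 0 2 11 10 6 3 9]
After op 3 (cut(2)): [7 1 5 0 2 11 10 6 3 9 8 4]

Answer: 7 1 5 0 2 11 10 6 3 9 8 4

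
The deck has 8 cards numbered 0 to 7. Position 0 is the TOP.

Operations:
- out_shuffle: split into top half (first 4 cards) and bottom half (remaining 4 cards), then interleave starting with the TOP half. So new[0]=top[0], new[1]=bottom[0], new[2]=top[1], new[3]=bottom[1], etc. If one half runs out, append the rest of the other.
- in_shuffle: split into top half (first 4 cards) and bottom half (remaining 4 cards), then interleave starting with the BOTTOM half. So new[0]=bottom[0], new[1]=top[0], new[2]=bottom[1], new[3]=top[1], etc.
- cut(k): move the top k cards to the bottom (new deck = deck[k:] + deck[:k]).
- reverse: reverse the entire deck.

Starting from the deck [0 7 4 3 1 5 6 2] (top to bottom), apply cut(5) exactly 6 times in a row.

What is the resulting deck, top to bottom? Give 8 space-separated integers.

After op 1 (cut(5)): [5 6 2 0 7 4 3 1]
After op 2 (cut(5)): [4 3 1 5 6 2 0 7]
After op 3 (cut(5)): [2 0 7 4 3 1 5 6]
After op 4 (cut(5)): [1 5 6 2 0 7 4 3]
After op 5 (cut(5)): [7 4 3 1 5 6 2 0]
After op 6 (cut(5)): [6 2 0 7 4 3 1 5]

Answer: 6 2 0 7 4 3 1 5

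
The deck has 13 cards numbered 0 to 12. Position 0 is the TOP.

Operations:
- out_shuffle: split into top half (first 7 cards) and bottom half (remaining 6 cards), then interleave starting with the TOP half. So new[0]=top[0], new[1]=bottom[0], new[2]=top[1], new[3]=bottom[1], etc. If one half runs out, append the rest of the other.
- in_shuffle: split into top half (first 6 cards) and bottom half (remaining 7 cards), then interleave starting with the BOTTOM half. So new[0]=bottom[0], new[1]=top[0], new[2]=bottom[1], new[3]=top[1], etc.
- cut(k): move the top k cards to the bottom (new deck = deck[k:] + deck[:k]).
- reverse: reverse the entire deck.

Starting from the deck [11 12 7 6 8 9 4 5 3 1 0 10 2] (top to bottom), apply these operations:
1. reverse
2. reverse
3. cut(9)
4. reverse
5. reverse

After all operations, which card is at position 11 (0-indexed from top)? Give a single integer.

After op 1 (reverse): [2 10 0 1 3 5 4 9 8 6 7 12 11]
After op 2 (reverse): [11 12 7 6 8 9 4 5 3 1 0 10 2]
After op 3 (cut(9)): [1 0 10 2 11 12 7 6 8 9 4 5 3]
After op 4 (reverse): [3 5 4 9 8 6 7 12 11 2 10 0 1]
After op 5 (reverse): [1 0 10 2 11 12 7 6 8 9 4 5 3]
Position 11: card 5.

Answer: 5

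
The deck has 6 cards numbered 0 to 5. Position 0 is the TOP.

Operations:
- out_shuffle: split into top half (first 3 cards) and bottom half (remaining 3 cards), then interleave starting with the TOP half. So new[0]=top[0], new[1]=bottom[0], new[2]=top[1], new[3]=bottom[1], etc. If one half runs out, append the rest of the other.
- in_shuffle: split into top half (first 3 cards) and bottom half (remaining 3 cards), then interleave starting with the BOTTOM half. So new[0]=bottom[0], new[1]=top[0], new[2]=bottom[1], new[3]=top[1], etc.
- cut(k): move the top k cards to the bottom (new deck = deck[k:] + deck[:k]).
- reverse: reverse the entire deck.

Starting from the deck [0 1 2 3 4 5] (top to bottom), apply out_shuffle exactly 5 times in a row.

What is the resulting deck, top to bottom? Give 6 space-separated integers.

After op 1 (out_shuffle): [0 3 1 4 2 5]
After op 2 (out_shuffle): [0 4 3 2 1 5]
After op 3 (out_shuffle): [0 2 4 1 3 5]
After op 4 (out_shuffle): [0 1 2 3 4 5]
After op 5 (out_shuffle): [0 3 1 4 2 5]

Answer: 0 3 1 4 2 5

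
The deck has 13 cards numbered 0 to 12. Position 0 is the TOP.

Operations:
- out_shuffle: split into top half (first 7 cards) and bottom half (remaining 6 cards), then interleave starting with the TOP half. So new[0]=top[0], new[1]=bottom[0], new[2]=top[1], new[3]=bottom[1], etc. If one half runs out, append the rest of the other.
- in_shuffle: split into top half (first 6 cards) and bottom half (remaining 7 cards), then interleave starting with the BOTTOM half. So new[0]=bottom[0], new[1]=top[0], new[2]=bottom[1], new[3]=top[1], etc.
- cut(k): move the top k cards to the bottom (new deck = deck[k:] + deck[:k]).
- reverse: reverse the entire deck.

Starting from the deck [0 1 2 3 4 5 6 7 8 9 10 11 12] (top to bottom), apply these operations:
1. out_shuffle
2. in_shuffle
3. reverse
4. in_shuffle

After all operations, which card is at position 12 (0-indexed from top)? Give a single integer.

Answer: 3

Derivation:
After op 1 (out_shuffle): [0 7 1 8 2 9 3 10 4 11 5 12 6]
After op 2 (in_shuffle): [3 0 10 7 4 1 11 8 5 2 12 9 6]
After op 3 (reverse): [6 9 12 2 5 8 11 1 4 7 10 0 3]
After op 4 (in_shuffle): [11 6 1 9 4 12 7 2 10 5 0 8 3]
Position 12: card 3.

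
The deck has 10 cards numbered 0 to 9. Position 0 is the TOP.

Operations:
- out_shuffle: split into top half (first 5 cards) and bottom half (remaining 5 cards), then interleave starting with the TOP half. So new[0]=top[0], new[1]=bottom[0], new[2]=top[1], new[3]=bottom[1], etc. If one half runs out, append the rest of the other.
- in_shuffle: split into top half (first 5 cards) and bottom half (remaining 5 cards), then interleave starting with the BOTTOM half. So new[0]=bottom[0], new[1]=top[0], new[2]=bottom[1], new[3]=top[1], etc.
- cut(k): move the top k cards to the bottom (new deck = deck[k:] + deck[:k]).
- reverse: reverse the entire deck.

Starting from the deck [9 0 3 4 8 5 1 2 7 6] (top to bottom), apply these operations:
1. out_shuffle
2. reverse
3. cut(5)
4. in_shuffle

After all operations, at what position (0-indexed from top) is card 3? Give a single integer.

Answer: 1

Derivation:
After op 1 (out_shuffle): [9 5 0 1 3 2 4 7 8 6]
After op 2 (reverse): [6 8 7 4 2 3 1 0 5 9]
After op 3 (cut(5)): [3 1 0 5 9 6 8 7 4 2]
After op 4 (in_shuffle): [6 3 8 1 7 0 4 5 2 9]
Card 3 is at position 1.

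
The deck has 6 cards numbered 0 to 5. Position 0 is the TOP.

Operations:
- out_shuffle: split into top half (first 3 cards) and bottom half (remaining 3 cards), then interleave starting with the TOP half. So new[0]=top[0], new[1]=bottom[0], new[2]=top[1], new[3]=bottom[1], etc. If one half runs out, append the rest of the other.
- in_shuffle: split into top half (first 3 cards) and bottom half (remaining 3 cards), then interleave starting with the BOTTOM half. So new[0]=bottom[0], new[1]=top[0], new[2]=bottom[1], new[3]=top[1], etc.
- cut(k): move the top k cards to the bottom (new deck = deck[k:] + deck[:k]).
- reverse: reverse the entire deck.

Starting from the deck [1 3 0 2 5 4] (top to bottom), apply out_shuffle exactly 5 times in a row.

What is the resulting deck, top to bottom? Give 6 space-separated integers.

Answer: 1 2 3 5 0 4

Derivation:
After op 1 (out_shuffle): [1 2 3 5 0 4]
After op 2 (out_shuffle): [1 5 2 0 3 4]
After op 3 (out_shuffle): [1 0 5 3 2 4]
After op 4 (out_shuffle): [1 3 0 2 5 4]
After op 5 (out_shuffle): [1 2 3 5 0 4]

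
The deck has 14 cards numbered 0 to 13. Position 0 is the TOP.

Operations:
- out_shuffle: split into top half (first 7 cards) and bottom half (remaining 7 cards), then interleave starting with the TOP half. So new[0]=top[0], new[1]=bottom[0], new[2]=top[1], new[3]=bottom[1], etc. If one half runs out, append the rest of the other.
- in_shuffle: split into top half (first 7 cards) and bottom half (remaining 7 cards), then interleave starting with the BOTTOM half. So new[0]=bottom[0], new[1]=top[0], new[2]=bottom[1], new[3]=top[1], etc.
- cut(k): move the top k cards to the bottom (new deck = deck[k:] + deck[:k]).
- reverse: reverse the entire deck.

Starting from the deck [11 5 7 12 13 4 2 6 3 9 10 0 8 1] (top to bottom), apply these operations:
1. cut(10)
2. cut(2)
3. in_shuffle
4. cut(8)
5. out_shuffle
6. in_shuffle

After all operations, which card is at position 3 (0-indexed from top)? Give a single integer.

After op 1 (cut(10)): [10 0 8 1 11 5 7 12 13 4 2 6 3 9]
After op 2 (cut(2)): [8 1 11 5 7 12 13 4 2 6 3 9 10 0]
After op 3 (in_shuffle): [4 8 2 1 6 11 3 5 9 7 10 12 0 13]
After op 4 (cut(8)): [9 7 10 12 0 13 4 8 2 1 6 11 3 5]
After op 5 (out_shuffle): [9 8 7 2 10 1 12 6 0 11 13 3 4 5]
After op 6 (in_shuffle): [6 9 0 8 11 7 13 2 3 10 4 1 5 12]
Position 3: card 8.

Answer: 8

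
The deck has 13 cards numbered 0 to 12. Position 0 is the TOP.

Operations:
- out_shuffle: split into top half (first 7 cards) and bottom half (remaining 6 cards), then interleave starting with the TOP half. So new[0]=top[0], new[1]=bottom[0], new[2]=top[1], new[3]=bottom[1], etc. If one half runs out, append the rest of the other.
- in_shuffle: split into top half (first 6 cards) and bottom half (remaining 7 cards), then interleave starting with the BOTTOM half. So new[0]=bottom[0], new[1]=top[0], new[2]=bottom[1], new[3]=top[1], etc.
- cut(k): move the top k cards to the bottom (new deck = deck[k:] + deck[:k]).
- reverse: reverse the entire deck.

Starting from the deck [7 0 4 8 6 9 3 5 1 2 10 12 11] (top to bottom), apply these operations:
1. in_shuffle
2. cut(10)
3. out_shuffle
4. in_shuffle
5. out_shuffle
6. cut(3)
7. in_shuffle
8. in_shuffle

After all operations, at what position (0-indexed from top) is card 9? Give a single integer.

Answer: 5

Derivation:
After op 1 (in_shuffle): [3 7 5 0 1 4 2 8 10 6 12 9 11]
After op 2 (cut(10)): [12 9 11 3 7 5 0 1 4 2 8 10 6]
After op 3 (out_shuffle): [12 1 9 4 11 2 3 8 7 10 5 6 0]
After op 4 (in_shuffle): [3 12 8 1 7 9 10 4 5 11 6 2 0]
After op 5 (out_shuffle): [3 4 12 5 8 11 1 6 7 2 9 0 10]
After op 6 (cut(3)): [5 8 11 1 6 7 2 9 0 10 3 4 12]
After op 7 (in_shuffle): [2 5 9 8 0 11 10 1 3 6 4 7 12]
After op 8 (in_shuffle): [10 2 1 5 3 9 6 8 4 0 7 11 12]
Card 9 is at position 5.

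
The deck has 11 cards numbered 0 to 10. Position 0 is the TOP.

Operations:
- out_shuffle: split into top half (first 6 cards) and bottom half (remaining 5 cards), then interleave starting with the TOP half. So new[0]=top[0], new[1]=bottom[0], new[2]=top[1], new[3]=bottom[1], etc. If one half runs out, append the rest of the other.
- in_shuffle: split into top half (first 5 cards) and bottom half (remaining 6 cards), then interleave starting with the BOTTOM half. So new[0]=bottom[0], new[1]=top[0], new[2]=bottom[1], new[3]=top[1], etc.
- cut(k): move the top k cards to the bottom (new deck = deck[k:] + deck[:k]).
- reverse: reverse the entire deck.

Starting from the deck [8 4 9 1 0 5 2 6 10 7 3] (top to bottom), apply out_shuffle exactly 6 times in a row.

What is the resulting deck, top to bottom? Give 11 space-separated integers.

After op 1 (out_shuffle): [8 2 4 6 9 10 1 7 0 3 5]
After op 2 (out_shuffle): [8 1 2 7 4 0 6 3 9 5 10]
After op 3 (out_shuffle): [8 6 1 3 2 9 7 5 4 10 0]
After op 4 (out_shuffle): [8 7 6 5 1 4 3 10 2 0 9]
After op 5 (out_shuffle): [8 3 7 10 6 2 5 0 1 9 4]
After op 6 (out_shuffle): [8 5 3 0 7 1 10 9 6 4 2]

Answer: 8 5 3 0 7 1 10 9 6 4 2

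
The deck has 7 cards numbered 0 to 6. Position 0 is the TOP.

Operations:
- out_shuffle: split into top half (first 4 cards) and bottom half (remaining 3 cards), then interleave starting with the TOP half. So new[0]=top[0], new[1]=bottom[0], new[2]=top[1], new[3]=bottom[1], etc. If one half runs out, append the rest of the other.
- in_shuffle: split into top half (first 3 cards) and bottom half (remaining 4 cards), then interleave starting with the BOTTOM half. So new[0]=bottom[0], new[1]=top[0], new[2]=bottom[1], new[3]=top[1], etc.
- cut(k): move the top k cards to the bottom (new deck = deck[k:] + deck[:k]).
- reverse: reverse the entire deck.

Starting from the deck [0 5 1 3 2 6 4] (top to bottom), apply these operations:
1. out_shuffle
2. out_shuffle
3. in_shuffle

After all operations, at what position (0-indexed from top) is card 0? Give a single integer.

After op 1 (out_shuffle): [0 2 5 6 1 4 3]
After op 2 (out_shuffle): [0 1 2 4 5 3 6]
After op 3 (in_shuffle): [4 0 5 1 3 2 6]
Card 0 is at position 1.

Answer: 1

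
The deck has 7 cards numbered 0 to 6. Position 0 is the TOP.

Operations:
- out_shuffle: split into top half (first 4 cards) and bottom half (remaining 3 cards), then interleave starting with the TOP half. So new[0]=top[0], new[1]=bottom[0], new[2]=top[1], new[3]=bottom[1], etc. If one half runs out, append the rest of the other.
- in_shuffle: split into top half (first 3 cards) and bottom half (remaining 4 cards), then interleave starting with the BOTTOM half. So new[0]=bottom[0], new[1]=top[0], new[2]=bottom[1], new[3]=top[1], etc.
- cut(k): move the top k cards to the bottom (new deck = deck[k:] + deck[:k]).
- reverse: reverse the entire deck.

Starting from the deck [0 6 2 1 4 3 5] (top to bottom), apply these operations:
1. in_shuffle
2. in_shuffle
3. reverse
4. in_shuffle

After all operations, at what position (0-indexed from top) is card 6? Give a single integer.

Answer: 6

Derivation:
After op 1 (in_shuffle): [1 0 4 6 3 2 5]
After op 2 (in_shuffle): [6 1 3 0 2 4 5]
After op 3 (reverse): [5 4 2 0 3 1 6]
After op 4 (in_shuffle): [0 5 3 4 1 2 6]
Card 6 is at position 6.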